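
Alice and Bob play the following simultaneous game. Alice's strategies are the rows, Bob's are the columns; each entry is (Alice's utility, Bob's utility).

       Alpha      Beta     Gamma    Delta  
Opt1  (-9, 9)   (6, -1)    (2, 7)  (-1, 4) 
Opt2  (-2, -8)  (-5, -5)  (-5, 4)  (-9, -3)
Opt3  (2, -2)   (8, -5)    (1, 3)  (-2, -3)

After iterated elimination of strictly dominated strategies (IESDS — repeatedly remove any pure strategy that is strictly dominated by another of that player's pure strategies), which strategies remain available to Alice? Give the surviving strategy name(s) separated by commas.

Row Opt2 is eliminated: Opt3 beats it against every remaining column (Alpha: 2>-2, Beta: 8>-5, Gamma: 1>-5, Delta: -2>-9).
For Bob, Alpha strictly dominates Beta on the remaining rows (Opt1: 9>-1, Opt3: -2>-5); eliminate Beta.
Column Delta is eliminated: Alpha beats it against every remaining row (Opt1: 9>4, Opt3: -2>-3).
Among the remaining strategies, none is strictly dominated by another pure strategy of the same player, so the elimination stops.
Surviving strategies — Alice: {Opt1, Opt3}; Bob: {Alpha, Gamma}.

Opt1, Opt3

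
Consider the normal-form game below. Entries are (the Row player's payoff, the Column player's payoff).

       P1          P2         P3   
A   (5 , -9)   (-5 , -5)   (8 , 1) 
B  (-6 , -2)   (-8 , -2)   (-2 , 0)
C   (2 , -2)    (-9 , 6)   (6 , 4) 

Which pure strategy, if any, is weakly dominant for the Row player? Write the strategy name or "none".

A

A vs B: P1: 5>-6, P2: -5>-8, P3: 8>-2.
A vs C: P1: 5>2, P2: -5>-9, P3: 8>6.
A is at least as good as every other strategy against every opponent action, so it is weakly dominant.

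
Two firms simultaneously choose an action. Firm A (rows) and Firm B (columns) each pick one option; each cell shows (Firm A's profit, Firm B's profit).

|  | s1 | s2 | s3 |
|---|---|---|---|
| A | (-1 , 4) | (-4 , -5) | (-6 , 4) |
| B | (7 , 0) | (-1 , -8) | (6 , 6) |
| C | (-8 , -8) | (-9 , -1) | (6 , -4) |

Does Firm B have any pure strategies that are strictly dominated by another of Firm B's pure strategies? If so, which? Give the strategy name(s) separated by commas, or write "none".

none

Nothing dominates s1: s2 at A (4>-5); s3 at A (4=4).
s2 is not dominated — it holds its own against s1 at C (-1>-8); s3 at C (-1>-4).
s3: no other strategy beats it everywhere (s1 at A (4=4); s2 at A (4>-5)).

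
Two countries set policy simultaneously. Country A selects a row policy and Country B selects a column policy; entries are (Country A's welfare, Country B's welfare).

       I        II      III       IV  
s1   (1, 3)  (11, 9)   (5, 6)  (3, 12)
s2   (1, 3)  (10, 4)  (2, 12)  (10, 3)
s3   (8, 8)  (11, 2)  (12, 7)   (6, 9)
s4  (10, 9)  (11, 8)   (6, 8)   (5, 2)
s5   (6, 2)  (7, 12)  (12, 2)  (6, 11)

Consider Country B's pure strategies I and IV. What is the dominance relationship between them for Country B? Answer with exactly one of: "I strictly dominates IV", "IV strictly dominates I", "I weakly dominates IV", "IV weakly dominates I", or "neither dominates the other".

I's payoffs vs IV's, by Country A's action — s1: 3<12, s2: 3=3, s3: 8<9, s4: 9>2, s5: 2<11.
I does better at s4 but worse at s1, s3, s5; neither strategy dominates the other.

neither dominates the other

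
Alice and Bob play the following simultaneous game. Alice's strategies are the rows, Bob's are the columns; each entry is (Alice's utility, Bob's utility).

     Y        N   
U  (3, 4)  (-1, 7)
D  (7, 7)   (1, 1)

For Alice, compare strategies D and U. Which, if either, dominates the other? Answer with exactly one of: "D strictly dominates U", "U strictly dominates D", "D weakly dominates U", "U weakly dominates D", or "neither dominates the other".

Compare D to U across each opponent action: Y: 7>3, N: 1>-1.
Every comparison favours D, so D strictly dominates U.

D strictly dominates U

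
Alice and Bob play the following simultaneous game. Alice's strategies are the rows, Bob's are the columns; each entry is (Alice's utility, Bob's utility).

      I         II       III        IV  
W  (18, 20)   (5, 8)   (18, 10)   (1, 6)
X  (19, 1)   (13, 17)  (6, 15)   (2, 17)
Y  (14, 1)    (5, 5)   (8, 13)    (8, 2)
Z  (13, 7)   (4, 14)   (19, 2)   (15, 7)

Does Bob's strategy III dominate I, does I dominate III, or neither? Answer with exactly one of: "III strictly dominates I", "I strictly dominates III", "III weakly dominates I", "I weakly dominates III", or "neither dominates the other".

neither dominates the other

Compare III to I across every action of Alice: W: 10<20, X: 15>1, Y: 13>1, Z: 2<7.
III does better at X, Y but worse at W, Z; neither strategy dominates the other.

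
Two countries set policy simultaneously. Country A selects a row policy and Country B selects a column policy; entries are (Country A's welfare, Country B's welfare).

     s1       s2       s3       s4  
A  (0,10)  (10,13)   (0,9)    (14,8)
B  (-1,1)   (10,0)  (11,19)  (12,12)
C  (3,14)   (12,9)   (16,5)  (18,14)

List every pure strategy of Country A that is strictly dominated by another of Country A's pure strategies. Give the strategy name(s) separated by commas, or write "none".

A, B

C strictly dominates A — s1: 3>0, s2: 12>10, s3: 16>0, s4: 18>14.
C strictly dominates B — s1: 3>-1, s2: 12>10, s3: 16>11, s4: 18>12.
Nothing dominates C: A at s1 (3>0); B at s1 (3>-1).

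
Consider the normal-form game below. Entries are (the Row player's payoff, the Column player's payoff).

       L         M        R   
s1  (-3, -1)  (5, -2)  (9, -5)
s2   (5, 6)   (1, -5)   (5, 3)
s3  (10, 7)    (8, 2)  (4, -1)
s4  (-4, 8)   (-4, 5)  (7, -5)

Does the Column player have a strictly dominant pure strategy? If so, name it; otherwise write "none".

L

L vs M: s1: -1>-2, s2: 6>-5, s3: 7>2, s4: 8>5.
L vs R: s1: -1>-5, s2: 6>3, s3: 7>-1, s4: 8>-5.
L strictly beats every other strategy against every opponent action, so it is strictly dominant.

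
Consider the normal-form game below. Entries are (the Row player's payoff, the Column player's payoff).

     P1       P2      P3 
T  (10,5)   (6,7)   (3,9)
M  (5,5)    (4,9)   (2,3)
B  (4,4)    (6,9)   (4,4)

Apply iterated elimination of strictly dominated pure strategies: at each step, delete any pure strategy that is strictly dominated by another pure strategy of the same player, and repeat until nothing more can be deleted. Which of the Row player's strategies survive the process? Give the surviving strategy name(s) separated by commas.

Row M is eliminated: T beats it against every remaining column (P1: 10>5, P2: 6>4, P3: 3>2).
Column P1 is eliminated: P2 beats it against every remaining row (T: 7>5, B: 9>4).
Among the remaining strategies, none is strictly dominated by another pure strategy of the same player, so the elimination stops.
Surviving strategies — the Row player: {T, B}; the Column player: {P2, P3}.

T, B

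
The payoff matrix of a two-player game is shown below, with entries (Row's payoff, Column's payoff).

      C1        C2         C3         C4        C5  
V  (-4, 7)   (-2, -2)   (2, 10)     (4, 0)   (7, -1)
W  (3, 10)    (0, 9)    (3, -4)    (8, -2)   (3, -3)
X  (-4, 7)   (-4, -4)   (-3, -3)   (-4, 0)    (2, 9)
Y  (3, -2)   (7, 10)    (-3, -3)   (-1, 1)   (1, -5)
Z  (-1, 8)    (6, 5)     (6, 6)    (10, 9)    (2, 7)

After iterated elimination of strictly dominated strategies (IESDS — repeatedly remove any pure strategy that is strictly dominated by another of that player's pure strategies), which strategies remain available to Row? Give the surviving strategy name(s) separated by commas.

Row X is eliminated: W beats it against every remaining column (C1: 3>-4, C2: 0>-4, C3: 3>-3, C4: 8>-4, C5: 3>2).
Column's strategy C5 is strictly dominated by C1 (V: 7>-1, W: 10>-3, Y: -2>-5, Z: 8>7) and is removed.
For Row, W strictly dominates V on the remaining columns (C1: 3>-4, C2: 0>-2, C3: 3>2, C4: 8>4); eliminate V.
Column's strategy C3 is strictly dominated by C1 (W: 10>-4, Y: -2>-3, Z: 8>6) and is removed.
Among the remaining strategies, none is strictly dominated by another pure strategy of the same player, so the elimination stops.
Surviving strategies — Row: {W, Y, Z}; Column: {C1, C2, C4}.

W, Y, Z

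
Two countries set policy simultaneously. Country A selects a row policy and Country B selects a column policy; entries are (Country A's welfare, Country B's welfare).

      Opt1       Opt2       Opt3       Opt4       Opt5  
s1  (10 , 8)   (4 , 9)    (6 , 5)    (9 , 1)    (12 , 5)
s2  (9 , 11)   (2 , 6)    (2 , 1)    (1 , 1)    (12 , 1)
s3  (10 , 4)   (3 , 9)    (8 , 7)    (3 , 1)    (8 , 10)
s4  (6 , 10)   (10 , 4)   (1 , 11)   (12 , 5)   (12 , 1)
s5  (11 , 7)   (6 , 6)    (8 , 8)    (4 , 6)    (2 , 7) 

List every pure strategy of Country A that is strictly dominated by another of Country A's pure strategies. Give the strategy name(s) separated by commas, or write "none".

none

Nothing dominates s1: s2 at Opt1 (10>9); s3 at Opt1 (10=10); s4 at Opt1 (10>6); s5 at Opt4 (9>4).
Nothing dominates s2: s1 at Opt5 (12=12); s3 at Opt5 (12>8); s4 at Opt1 (9>6); s5 at Opt5 (12>2).
Nothing dominates s3: s1 at Opt1 (10=10); s2 at Opt1 (10>9); s4 at Opt1 (10>6); s5 at Opt3 (8=8).
s4: no other strategy beats it everywhere (s1 at Opt2 (10>4); s2 at Opt2 (10>2); s3 at Opt2 (10>3); s5 at Opt2 (10>6)).
s5: no other strategy beats it everywhere (s1 at Opt1 (11>10); s2 at Opt1 (11>9); s3 at Opt1 (11>10); s4 at Opt1 (11>6)).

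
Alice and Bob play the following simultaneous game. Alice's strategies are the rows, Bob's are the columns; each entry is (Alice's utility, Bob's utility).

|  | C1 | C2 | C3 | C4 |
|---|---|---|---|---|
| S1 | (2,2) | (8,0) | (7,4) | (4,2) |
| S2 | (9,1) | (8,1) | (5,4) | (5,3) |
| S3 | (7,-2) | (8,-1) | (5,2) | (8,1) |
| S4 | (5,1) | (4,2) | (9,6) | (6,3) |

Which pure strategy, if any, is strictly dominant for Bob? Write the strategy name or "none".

C3

C3 vs C1: S1: 4>2, S2: 4>1, S3: 2>-2, S4: 6>1.
C3 vs C2: S1: 4>0, S2: 4>1, S3: 2>-1, S4: 6>2.
C3 vs C4: S1: 4>2, S2: 4>3, S3: 2>1, S4: 6>3.
C3 strictly beats every other strategy against every opponent action, so it is strictly dominant.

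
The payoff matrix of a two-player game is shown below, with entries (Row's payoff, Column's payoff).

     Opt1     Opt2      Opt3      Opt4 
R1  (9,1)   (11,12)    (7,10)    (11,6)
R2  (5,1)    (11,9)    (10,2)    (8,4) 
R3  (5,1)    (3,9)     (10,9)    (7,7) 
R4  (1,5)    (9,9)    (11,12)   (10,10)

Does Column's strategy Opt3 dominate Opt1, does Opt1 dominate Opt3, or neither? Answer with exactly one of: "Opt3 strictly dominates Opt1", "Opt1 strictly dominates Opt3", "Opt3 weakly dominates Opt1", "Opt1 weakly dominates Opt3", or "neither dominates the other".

Opt3 strictly dominates Opt1

Compare Opt3 to Opt1 across every action of Row: R1: 10>1, R2: 2>1, R3: 9>1, R4: 12>5.
Opt3 gives a strictly higher payoff against every action of Row, so Opt3 strictly dominates Opt1.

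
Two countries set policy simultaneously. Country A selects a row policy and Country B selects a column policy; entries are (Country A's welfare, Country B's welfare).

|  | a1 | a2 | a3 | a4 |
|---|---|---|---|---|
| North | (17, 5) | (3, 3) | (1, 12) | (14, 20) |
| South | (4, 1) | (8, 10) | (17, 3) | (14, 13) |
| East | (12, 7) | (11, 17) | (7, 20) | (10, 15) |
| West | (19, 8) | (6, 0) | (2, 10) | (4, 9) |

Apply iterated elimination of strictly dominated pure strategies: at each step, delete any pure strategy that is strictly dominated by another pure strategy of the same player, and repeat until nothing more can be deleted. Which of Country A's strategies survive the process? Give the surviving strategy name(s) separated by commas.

Column a1 is eliminated: a3 beats it against every remaining row (North: 12>5, South: 3>1, East: 20>7, West: 10>8).
Row West is eliminated: South beats it against every remaining column (a2: 8>6, a3: 17>2, a4: 14>4).
Among the remaining strategies, none is strictly dominated by another pure strategy of the same player, so the elimination stops.
Surviving strategies — Country A: {North, South, East}; Country B: {a2, a3, a4}.

North, South, East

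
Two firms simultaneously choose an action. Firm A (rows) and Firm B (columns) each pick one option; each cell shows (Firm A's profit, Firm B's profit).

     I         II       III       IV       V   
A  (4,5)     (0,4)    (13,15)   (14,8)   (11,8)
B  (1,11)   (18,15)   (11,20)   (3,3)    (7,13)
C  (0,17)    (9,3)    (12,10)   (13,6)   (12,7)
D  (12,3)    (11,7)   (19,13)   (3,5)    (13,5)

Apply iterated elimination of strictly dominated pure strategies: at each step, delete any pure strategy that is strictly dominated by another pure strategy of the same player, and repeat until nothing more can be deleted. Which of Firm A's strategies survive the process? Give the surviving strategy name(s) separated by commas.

For Firm B, III strictly dominates II on the remaining rows (A: 15>4, B: 20>15, C: 10>3, D: 13>7); eliminate II.
Firm A's strategy B is strictly dominated by A (I: 4>1, III: 13>11, IV: 14>3, V: 11>7) and is removed.
Column IV is eliminated: III beats it against every remaining row (A: 15>8, C: 10>6, D: 13>5).
For Firm A, D strictly dominates A on the remaining columns (I: 12>4, III: 19>13, V: 13>11); eliminate A.
Firm A's strategy C is strictly dominated by D (I: 12>0, III: 19>12, V: 13>12) and is removed.
Firm B's strategy I is strictly dominated by III (D: 13>3) and is removed.
Firm B's strategy V is strictly dominated by III (D: 13>5) and is removed.
Among the remaining strategies, none is strictly dominated by another pure strategy of the same player, so the elimination stops.
Surviving strategies — Firm A: {D}; Firm B: {III}.

D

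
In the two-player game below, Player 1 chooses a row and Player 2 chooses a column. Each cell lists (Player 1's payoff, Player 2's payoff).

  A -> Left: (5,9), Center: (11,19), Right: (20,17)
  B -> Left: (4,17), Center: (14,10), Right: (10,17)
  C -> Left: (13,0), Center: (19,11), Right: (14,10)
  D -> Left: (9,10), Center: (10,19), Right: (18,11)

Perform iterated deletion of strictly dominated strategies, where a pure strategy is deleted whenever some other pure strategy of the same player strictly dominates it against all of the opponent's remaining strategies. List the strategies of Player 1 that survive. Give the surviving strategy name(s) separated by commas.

C

For Player 1, C strictly dominates B on the remaining columns (Left: 13>4, Center: 19>14, Right: 14>10); eliminate B.
For Player 2, Center strictly dominates Left on the remaining rows (A: 19>9, C: 11>0, D: 19>10); eliminate Left.
Row D is eliminated: A beats it against every remaining column (Center: 11>10, Right: 20>18).
Player 2's strategy Right is strictly dominated by Center (A: 19>17, C: 11>10) and is removed.
Row A is eliminated: C beats it against every remaining column (Center: 19>11).
Among the remaining strategies, none is strictly dominated by another pure strategy of the same player, so the elimination stops.
Surviving strategies — Player 1: {C}; Player 2: {Center}.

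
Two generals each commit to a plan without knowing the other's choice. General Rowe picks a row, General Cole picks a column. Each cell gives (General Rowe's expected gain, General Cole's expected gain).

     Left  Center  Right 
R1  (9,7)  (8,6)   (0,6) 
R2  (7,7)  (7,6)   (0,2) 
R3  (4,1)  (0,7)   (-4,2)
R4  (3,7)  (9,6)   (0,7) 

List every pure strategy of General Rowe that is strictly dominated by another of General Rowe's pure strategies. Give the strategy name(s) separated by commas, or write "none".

R1: no other strategy beats it everywhere (R2 at Left (9>7); R3 at Left (9>4); R4 at Left (9>3)).
R2: no other strategy beats it everywhere (R1 at Right (0=0); R3 at Left (7>4); R4 at Left (7>3)).
R3 is strictly dominated by R1 (Left: 9>4, Center: 8>0, Right: 0>-4).
R4 is not dominated — it holds its own against R1 at Center (9>8); R2 at Center (9>7); R3 at Center (9>0).

R3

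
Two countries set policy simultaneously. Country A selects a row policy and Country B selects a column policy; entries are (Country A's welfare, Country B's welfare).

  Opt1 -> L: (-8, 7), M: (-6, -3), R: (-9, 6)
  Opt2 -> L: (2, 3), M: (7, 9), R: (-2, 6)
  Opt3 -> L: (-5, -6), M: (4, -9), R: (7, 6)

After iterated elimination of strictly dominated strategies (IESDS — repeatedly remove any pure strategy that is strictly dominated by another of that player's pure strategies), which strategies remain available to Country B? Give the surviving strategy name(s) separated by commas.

Row Opt1 is eliminated: Opt2 beats it against every remaining column (L: 2>-8, M: 7>-6, R: -2>-9).
Column L is eliminated: R beats it against every remaining row (Opt2: 6>3, Opt3: 6>-6).
Among the remaining strategies, none is strictly dominated by another pure strategy of the same player, so the elimination stops.
Surviving strategies — Country A: {Opt2, Opt3}; Country B: {M, R}.

M, R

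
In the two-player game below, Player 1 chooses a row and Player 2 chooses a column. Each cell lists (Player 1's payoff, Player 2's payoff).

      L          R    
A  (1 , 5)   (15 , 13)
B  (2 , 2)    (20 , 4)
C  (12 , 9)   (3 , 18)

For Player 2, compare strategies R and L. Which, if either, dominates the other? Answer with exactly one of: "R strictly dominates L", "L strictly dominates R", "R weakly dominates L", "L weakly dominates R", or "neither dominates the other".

R strictly dominates L

R's payoffs vs L's, by Player 1's action — A: 13>5, B: 4>2, C: 18>9.
R gives a strictly higher payoff against each opponent action, so R strictly dominates L.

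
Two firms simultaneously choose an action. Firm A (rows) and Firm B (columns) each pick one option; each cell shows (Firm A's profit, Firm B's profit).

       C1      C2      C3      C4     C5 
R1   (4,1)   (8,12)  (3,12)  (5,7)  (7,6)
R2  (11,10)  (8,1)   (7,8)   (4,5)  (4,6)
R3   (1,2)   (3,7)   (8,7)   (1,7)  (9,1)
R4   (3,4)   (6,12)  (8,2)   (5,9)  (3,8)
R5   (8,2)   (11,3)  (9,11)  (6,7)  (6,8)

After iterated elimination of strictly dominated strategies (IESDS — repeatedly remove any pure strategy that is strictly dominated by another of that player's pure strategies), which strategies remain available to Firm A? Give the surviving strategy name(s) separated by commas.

R2, R5

For Firm A, R5 strictly dominates R4 on the remaining columns (C1: 8>3, C2: 11>6, C3: 9>8, C4: 6>5, C5: 6>3); eliminate R4.
Column C5 is eliminated: C3 beats it against every remaining row (R1: 12>6, R2: 8>6, R3: 7>1, R5: 11>8).
Firm A's strategy R1 is strictly dominated by R5 (C1: 8>4, C2: 11>8, C3: 9>3, C4: 6>5) and is removed.
Firm A's strategy R3 is strictly dominated by R5 (C1: 8>1, C2: 11>3, C3: 9>8, C4: 6>1) and is removed.
Column C2 is eliminated: C3 beats it against every remaining row (R2: 8>1, R5: 11>3).
Firm B's strategy C4 is strictly dominated by C3 (R2: 8>5, R5: 11>7) and is removed.
Among the remaining strategies, none is strictly dominated by another pure strategy of the same player, so the elimination stops.
Surviving strategies — Firm A: {R2, R5}; Firm B: {C1, C3}.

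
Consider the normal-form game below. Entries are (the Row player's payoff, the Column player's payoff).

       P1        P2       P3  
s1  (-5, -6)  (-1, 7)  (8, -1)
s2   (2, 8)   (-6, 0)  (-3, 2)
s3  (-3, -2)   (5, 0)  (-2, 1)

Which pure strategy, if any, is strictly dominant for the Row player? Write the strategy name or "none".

none

s1 fails to dominate s2 at P1 (-5<2).
s2 fails to dominate s1 at P2 (-6<-1).
s3 fails to dominate s1 at P3 (-2<8).
No single strategy dominates all the others.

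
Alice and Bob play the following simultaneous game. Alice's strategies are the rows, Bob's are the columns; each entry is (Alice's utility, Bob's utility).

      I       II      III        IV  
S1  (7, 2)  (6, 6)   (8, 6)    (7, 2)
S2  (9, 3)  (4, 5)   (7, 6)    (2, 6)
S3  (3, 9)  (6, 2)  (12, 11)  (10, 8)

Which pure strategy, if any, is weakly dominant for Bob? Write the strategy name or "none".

III vs I: S1: 6>2, S2: 6>3, S3: 11>9.
III vs II: S1: 6=6, S2: 6>5, S3: 11>2.
III vs IV: S1: 6>2, S2: 6=6, S3: 11>8.
III is at least as good as every other strategy against every opponent action, so it is weakly dominant.

III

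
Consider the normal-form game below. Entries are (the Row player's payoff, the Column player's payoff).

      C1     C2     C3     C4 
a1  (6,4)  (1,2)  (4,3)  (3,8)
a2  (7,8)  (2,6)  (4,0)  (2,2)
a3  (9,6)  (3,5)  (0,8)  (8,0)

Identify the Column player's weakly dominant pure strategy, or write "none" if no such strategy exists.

C1 fails to dominate C3 at a3 (6<8).
C2 fails to dominate C1 at a1 (2<4).
C3 fails to dominate C1 at a1 (3<4).
C4 fails to dominate C1 at a2 (2<8).
No single strategy dominates all the others.

none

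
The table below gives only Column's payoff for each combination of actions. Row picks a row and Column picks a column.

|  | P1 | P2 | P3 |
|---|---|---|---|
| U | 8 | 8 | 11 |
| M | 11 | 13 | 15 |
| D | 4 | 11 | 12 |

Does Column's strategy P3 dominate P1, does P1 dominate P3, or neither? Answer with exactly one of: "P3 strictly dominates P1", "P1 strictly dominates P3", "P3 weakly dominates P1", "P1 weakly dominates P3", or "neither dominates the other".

P3 strictly dominates P1

Compare P3 to P1 across each opponent action: U: 11>8, M: 15>11, D: 12>4.
P3 gives a strictly higher payoff against each opponent action, so P3 strictly dominates P1.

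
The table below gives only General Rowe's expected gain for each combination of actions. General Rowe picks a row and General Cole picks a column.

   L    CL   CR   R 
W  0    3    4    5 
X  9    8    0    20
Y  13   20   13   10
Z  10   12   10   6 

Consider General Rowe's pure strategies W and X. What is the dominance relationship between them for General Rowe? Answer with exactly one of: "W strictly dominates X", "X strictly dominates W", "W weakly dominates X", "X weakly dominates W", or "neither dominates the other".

neither dominates the other

Compare W to X across each opponent action: L: 0<9, CL: 3<8, CR: 4>0, R: 5<20.
W does better at CR but worse at L, CL, R; neither strategy dominates the other.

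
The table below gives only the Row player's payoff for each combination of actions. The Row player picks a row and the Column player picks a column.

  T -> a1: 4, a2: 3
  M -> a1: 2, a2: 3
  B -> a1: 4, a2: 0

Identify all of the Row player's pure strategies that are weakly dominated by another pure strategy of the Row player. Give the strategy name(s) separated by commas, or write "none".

M, B

Nothing dominates T: M at a1 (4>2); B at a2 (3>0).
M is weakly dominated by T (a1: 4>2, a2: 3=3).
T weakly dominates B — a1: 4=4, a2: 3>0.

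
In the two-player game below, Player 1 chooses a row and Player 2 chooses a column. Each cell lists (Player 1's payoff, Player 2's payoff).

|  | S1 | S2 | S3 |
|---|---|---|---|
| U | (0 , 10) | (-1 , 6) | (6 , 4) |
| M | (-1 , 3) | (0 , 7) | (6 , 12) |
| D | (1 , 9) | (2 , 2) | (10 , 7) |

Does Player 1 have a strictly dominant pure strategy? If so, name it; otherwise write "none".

D

D vs U: S1: 1>0, S2: 2>-1, S3: 10>6.
D vs M: S1: 1>-1, S2: 2>0, S3: 10>6.
D strictly beats every other strategy against every opponent action, so it is strictly dominant.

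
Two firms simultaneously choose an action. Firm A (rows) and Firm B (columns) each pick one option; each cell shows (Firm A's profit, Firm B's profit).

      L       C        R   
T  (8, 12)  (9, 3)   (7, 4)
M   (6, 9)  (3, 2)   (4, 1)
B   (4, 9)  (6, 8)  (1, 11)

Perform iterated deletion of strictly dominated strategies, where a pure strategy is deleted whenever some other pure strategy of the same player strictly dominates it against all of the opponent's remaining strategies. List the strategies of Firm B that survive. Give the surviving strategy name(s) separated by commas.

L

Row M is eliminated: T beats it against every remaining column (L: 8>6, C: 9>3, R: 7>4).
Row B is eliminated: T beats it against every remaining column (L: 8>4, C: 9>6, R: 7>1).
Firm B's strategy C is strictly dominated by L (T: 12>3) and is removed.
For Firm B, L strictly dominates R on the remaining rows (T: 12>4); eliminate R.
Among the remaining strategies, none is strictly dominated by another pure strategy of the same player, so the elimination stops.
Surviving strategies — Firm A: {T}; Firm B: {L}.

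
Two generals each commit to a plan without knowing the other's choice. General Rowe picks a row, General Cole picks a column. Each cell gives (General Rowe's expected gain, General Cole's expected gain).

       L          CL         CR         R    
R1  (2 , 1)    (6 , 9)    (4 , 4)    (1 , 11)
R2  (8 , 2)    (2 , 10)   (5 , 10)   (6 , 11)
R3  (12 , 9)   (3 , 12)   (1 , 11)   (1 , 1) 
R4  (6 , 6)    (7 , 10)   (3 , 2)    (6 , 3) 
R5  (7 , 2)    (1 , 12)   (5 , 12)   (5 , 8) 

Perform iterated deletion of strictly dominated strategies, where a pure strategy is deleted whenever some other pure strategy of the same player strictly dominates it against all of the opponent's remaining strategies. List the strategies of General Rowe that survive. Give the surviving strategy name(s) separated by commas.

Column L is eliminated: CL beats it against every remaining row (R1: 9>1, R2: 10>2, R3: 12>9, R4: 10>6, R5: 12>2).
For General Rowe, R4 strictly dominates R3 on the remaining columns (CL: 7>3, CR: 3>1, R: 6>1); eliminate R3.
Among the remaining strategies, none is strictly dominated by another pure strategy of the same player, so the elimination stops.
Surviving strategies — General Rowe: {R1, R2, R4, R5}; General Cole: {CL, CR, R}.

R1, R2, R4, R5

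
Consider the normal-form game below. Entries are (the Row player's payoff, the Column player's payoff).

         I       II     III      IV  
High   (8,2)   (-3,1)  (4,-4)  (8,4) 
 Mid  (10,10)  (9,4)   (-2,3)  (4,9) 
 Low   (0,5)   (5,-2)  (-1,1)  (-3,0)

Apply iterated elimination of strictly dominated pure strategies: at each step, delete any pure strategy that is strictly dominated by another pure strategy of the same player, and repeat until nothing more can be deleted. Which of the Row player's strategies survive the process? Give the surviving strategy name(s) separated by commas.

Column II is eliminated: I beats it against every remaining row (High: 2>1, Mid: 10>4, Low: 5>-2).
Row Low is eliminated: High beats it against every remaining column (I: 8>0, III: 4>-1, IV: 8>-3).
For the Column player, I strictly dominates III on the remaining rows (High: 2>-4, Mid: 10>3); eliminate III.
Among the remaining strategies, none is strictly dominated by another pure strategy of the same player, so the elimination stops.
Surviving strategies — the Row player: {High, Mid}; the Column player: {I, IV}.

High, Mid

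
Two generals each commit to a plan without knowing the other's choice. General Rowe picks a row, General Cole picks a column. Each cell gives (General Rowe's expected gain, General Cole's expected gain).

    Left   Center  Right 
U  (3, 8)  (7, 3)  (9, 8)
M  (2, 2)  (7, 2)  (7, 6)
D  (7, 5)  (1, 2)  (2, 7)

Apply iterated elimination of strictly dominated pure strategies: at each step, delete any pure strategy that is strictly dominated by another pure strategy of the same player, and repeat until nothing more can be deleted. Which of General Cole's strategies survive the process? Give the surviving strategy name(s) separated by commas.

Left, Right

General Cole's strategy Center is strictly dominated by Right (U: 8>3, M: 6>2, D: 7>2) and is removed.
Row M is eliminated: U beats it against every remaining column (Left: 3>2, Right: 9>7).
Among the remaining strategies, none is strictly dominated by another pure strategy of the same player, so the elimination stops.
Surviving strategies — General Rowe: {U, D}; General Cole: {Left, Right}.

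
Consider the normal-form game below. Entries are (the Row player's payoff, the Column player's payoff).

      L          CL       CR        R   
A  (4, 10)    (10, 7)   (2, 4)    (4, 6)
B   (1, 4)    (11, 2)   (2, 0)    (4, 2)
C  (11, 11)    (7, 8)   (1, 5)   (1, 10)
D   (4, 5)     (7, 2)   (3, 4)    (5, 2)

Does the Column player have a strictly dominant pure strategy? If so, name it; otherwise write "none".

L

L vs CL: A: 10>7, B: 4>2, C: 11>8, D: 5>2.
L vs CR: A: 10>4, B: 4>0, C: 11>5, D: 5>4.
L vs R: A: 10>6, B: 4>2, C: 11>10, D: 5>2.
L strictly beats every other strategy against every opponent action, so it is strictly dominant.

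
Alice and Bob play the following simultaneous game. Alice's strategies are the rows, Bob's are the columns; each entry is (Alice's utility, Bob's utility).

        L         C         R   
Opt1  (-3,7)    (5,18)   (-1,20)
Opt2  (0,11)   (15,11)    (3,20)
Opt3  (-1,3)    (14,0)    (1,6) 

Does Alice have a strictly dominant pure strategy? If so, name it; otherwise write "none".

Opt2 vs Opt1: L: 0>-3, C: 15>5, R: 3>-1.
Opt2 vs Opt3: L: 0>-1, C: 15>14, R: 3>1.
Opt2 strictly beats every other strategy against every opponent action, so it is strictly dominant.

Opt2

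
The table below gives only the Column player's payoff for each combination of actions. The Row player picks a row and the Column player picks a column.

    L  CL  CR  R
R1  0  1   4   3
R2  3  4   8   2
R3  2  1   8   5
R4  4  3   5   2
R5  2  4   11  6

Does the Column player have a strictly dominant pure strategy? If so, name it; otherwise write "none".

CR

CR vs L: R1: 4>0, R2: 8>3, R3: 8>2, R4: 5>4, R5: 11>2.
CR vs CL: R1: 4>1, R2: 8>4, R3: 8>1, R4: 5>3, R5: 11>4.
CR vs R: R1: 4>3, R2: 8>2, R3: 8>5, R4: 5>2, R5: 11>6.
CR strictly beats every other strategy against every opponent action, so it is strictly dominant.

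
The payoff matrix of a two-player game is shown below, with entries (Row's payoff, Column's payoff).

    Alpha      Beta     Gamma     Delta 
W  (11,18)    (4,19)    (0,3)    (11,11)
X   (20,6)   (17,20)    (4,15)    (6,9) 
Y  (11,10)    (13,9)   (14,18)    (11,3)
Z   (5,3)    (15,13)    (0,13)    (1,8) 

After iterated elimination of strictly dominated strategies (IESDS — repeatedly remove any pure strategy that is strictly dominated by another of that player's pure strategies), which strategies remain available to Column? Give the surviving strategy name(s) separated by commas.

Row Z is eliminated: X beats it against every remaining column (Alpha: 20>5, Beta: 17>15, Gamma: 4>0, Delta: 6>1).
For Column, Beta strictly dominates Delta on the remaining rows (W: 19>11, X: 20>9, Y: 9>3); eliminate Delta.
Row W is eliminated: X beats it against every remaining column (Alpha: 20>11, Beta: 17>4, Gamma: 4>0).
For Column, Gamma strictly dominates Alpha on the remaining rows (X: 15>6, Y: 18>10); eliminate Alpha.
Among the remaining strategies, none is strictly dominated by another pure strategy of the same player, so the elimination stops.
Surviving strategies — Row: {X, Y}; Column: {Beta, Gamma}.

Beta, Gamma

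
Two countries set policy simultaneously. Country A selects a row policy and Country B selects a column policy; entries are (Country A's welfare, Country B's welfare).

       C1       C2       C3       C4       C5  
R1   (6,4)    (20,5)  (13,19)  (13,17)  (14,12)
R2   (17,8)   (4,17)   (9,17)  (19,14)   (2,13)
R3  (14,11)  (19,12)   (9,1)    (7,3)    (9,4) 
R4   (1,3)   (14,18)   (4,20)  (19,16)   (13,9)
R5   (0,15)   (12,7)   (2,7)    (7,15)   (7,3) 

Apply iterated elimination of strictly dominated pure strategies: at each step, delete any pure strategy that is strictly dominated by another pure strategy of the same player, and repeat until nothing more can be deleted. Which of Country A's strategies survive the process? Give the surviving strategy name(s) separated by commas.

Row R5 is eliminated: R1 beats it against every remaining column (C1: 6>0, C2: 20>12, C3: 13>2, C4: 13>7, C5: 14>7).
For Country B, C2 strictly dominates C1 on the remaining rows (R1: 5>4, R2: 17>8, R3: 12>11, R4: 18>3); eliminate C1.
Row R3 is eliminated: R1 beats it against every remaining column (C2: 20>19, C3: 13>9, C4: 13>7, C5: 14>9).
Column C4 is eliminated: C3 beats it against every remaining row (R1: 19>17, R2: 17>14, R4: 20>16).
Country A's strategy R2 is strictly dominated by R1 (C2: 20>4, C3: 13>9, C5: 14>2) and is removed.
Country A's strategy R4 is strictly dominated by R1 (C2: 20>14, C3: 13>4, C5: 14>13) and is removed.
For Country B, C3 strictly dominates C2 on the remaining rows (R1: 19>5); eliminate C2.
For Country B, C3 strictly dominates C5 on the remaining rows (R1: 19>12); eliminate C5.
Among the remaining strategies, none is strictly dominated by another pure strategy of the same player, so the elimination stops.
Surviving strategies — Country A: {R1}; Country B: {C3}.

R1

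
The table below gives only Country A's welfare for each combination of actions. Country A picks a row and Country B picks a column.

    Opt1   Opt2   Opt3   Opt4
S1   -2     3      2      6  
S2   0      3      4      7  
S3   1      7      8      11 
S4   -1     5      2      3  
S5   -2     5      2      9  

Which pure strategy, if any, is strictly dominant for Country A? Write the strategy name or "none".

S3

S3 vs S1: Opt1: 1>-2, Opt2: 7>3, Opt3: 8>2, Opt4: 11>6.
S3 vs S2: Opt1: 1>0, Opt2: 7>3, Opt3: 8>4, Opt4: 11>7.
S3 vs S4: Opt1: 1>-1, Opt2: 7>5, Opt3: 8>2, Opt4: 11>3.
S3 vs S5: Opt1: 1>-2, Opt2: 7>5, Opt3: 8>2, Opt4: 11>9.
S3 strictly beats every other strategy against every opponent action, so it is strictly dominant.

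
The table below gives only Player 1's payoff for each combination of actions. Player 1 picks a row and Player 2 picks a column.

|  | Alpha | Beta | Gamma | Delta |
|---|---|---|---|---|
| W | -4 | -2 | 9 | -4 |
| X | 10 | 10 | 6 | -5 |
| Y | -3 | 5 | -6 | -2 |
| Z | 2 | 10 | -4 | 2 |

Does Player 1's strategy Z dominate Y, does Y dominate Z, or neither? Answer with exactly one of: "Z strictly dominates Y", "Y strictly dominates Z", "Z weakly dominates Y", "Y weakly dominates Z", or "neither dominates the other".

Z strictly dominates Y

Compare Z to Y across every action of Player 2: Alpha: 2>-3, Beta: 10>5, Gamma: -4>-6, Delta: 2>-2.
Every comparison favours Z, so Z strictly dominates Y.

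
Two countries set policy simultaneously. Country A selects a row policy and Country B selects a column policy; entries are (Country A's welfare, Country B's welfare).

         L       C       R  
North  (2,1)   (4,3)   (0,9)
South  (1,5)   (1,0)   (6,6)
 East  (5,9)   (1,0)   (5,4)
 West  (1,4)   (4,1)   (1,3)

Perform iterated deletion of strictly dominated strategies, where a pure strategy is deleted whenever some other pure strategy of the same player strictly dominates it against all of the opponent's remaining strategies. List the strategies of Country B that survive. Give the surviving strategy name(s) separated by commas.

Country B's strategy C is strictly dominated by R (North: 9>3, South: 6>0, East: 4>0, West: 3>1) and is removed.
For Country A, East strictly dominates North on the remaining columns (L: 5>2, R: 5>0); eliminate North.
For Country A, East strictly dominates West on the remaining columns (L: 5>1, R: 5>1); eliminate West.
Among the remaining strategies, none is strictly dominated by another pure strategy of the same player, so the elimination stops.
Surviving strategies — Country A: {South, East}; Country B: {L, R}.

L, R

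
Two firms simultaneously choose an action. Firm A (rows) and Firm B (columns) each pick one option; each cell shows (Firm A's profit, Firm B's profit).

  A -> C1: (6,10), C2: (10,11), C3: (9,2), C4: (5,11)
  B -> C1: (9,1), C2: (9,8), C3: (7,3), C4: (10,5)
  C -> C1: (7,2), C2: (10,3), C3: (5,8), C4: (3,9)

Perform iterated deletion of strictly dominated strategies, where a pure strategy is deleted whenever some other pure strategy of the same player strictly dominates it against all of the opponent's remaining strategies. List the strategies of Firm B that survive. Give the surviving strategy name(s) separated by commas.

C2, C4

Firm B's strategy C1 is strictly dominated by C2 (A: 11>10, B: 8>1, C: 3>2) and is removed.
For Firm B, C4 strictly dominates C3 on the remaining rows (A: 11>2, B: 5>3, C: 9>8); eliminate C3.
Among the remaining strategies, none is strictly dominated by another pure strategy of the same player, so the elimination stops.
Surviving strategies — Firm A: {A, B, C}; Firm B: {C2, C4}.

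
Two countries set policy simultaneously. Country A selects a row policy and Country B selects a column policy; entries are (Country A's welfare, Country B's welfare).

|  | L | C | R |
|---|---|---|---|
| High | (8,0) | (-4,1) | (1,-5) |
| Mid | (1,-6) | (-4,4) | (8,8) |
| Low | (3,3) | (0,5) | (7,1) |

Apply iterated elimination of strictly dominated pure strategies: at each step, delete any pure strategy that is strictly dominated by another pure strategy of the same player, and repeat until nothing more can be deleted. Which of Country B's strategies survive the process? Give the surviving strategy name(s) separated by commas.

Country B's strategy L is strictly dominated by C (High: 1>0, Mid: 4>-6, Low: 5>3) and is removed.
For Country A, Low strictly dominates High on the remaining columns (C: 0>-4, R: 7>1); eliminate High.
Among the remaining strategies, none is strictly dominated by another pure strategy of the same player, so the elimination stops.
Surviving strategies — Country A: {Mid, Low}; Country B: {C, R}.

C, R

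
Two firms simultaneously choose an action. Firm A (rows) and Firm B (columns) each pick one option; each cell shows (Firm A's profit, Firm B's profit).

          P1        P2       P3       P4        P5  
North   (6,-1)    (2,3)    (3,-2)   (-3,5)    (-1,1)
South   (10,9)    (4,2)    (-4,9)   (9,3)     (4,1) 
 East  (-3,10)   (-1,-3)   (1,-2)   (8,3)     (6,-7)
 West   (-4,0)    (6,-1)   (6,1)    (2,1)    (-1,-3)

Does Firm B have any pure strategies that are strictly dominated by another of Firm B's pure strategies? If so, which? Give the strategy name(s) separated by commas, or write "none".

P2, P5

P1 is not dominated — it holds its own against P2 at South (9>2); P3 at North (-1>-2); P4 at South (9>3); P5 at South (9>1).
P2: dominated, since P4 does at least as well everywhere (North: 5>3, South: 3>2, East: 3>-3, West: 1>-1).
P3: no other strategy beats it everywhere (P1 at South (9=9); P2 at South (9>2); P4 at South (9>3); P5 at South (9>1)).
Nothing dominates P4: P1 at North (5>-1); P2 at North (5>3); P3 at North (5>-2); P5 at North (5>1).
P5: dominated, since P2 does at least as well everywhere (North: 3>1, South: 2>1, East: -3>-7, West: -1>-3).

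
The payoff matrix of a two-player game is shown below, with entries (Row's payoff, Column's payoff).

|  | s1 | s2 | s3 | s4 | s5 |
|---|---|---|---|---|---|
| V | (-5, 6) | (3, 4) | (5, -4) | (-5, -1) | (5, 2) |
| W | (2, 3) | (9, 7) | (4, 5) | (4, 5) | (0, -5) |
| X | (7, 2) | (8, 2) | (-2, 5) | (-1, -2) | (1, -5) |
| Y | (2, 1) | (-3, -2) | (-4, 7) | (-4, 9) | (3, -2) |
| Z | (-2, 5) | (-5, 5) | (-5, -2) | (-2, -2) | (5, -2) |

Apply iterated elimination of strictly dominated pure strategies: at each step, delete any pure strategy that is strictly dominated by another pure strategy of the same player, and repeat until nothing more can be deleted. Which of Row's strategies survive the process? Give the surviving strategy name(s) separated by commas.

Column s5 is eliminated: s1 beats it against every remaining row (V: 6>2, W: 3>-5, X: 2>-5, Y: 1>-2, Z: 5>-2).
Row's strategy Y is strictly dominated by X (s1: 7>2, s2: 8>-3, s3: -2>-4, s4: -1>-4) and is removed.
For Row, W strictly dominates Z on the remaining columns (s1: 2>-2, s2: 9>-5, s3: 4>-5, s4: 4>-2); eliminate Z.
Column s4 is eliminated: s2 beats it against every remaining row (V: 4>-1, W: 7>5, X: 2>-2).
Among the remaining strategies, none is strictly dominated by another pure strategy of the same player, so the elimination stops.
Surviving strategies — Row: {V, W, X}; Column: {s1, s2, s3}.

V, W, X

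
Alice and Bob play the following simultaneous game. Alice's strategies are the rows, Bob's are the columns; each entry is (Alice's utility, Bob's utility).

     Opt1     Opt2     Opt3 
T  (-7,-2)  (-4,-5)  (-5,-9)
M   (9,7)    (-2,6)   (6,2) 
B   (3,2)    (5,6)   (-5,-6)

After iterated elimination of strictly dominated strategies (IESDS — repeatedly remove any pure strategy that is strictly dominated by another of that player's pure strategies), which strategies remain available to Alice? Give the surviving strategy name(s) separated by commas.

M, B

Row T is eliminated: M beats it against every remaining column (Opt1: 9>-7, Opt2: -2>-4, Opt3: 6>-5).
For Bob, Opt1 strictly dominates Opt3 on the remaining rows (M: 7>2, B: 2>-6); eliminate Opt3.
Among the remaining strategies, none is strictly dominated by another pure strategy of the same player, so the elimination stops.
Surviving strategies — Alice: {M, B}; Bob: {Opt1, Opt2}.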